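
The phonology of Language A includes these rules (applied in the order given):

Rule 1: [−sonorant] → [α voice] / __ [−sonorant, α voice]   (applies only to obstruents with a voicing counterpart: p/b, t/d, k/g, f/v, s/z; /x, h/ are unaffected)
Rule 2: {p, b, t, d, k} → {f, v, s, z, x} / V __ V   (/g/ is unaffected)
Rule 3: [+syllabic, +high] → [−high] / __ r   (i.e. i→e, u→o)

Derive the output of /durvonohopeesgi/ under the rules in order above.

dorvonohofeezgi

Rule 1 (regressive voicing assimilation): /s/ precedes the voiced obstruent /g/, so it voices to [z] by assimilation. /durvonohopeesgi/ → durvonohopeezgi.
Rule 2 (intervocalic spirantization): /p/ is a stop between vowels /o/ and /e/, so it spirantizes to the fricative [f]. /durvonohopeezgi/ → durvonohofeezgi.
Rule 3 (pre-rhotic lowering): /u/ is a high vowel immediately before /r/, so it lowers to [o]. /durvonohofeezgi/ → dorvonohofeezgi.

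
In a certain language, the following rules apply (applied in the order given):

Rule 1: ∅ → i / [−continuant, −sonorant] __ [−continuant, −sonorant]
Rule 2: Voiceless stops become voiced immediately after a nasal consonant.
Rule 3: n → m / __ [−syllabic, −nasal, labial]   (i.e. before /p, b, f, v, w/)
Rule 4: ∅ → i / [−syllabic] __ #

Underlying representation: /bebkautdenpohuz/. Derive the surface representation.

bebikautidembohuzi

Rule 1 (stop-cluster i-epenthesis): /b/ and /k/ form a stop–stop cluster, so [i] is inserted between them. /t/ and /d/ form a stop–stop cluster, so [i] is inserted between them. /bebkautdenpohuz/ → bebikautidenpohuz.
Rule 2 (post-nasal voicing): /p/ is a voiceless stop immediately after the nasal /n/, so it voices to [b]. /bebikautidenpohuz/ → bebikautidenbohuz.
Rule 3 (nasal place assimilation): /n/ precedes the labial consonant /b/, so it assimilates in place to [m]. /bebikautidenbohuz/ → bebikautidembohuz.
Rule 4 (final i-epenthesis): the form ends in the consonant /z/, so [i] is inserted word-finally. /bebikautidembohuz/ → bebikautidembohuzi.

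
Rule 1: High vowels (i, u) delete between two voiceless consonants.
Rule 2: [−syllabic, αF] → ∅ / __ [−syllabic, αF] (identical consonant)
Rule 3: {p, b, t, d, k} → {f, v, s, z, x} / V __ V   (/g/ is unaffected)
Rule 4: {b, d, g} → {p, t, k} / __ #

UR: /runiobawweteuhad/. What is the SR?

runiovaweseuhat

Rule 1 (high vowel syncope): no segment meets the environment; /runiobawweteuhad/ is unchanged.
Rule 2 (degemination): /ww/ is a geminate; the first /w/ deletes. /runiobawweteuhad/ → runiobaweteuhad.
Rule 3 (intervocalic spirantization): /b/ is a stop between vowels /o/ and /a/, so it spirantizes to the fricative [v]. /t/ is a stop between vowels /e/ and /e/, so it spirantizes to the fricative [s]. /runiobaweteuhad/ → runiovaweseuhad.
Rule 4 (final devoicing): /d/ is a voiced stop in word-final position, so it devoices to [t]. /runiovaweseuhad/ → runiovaweseuhat.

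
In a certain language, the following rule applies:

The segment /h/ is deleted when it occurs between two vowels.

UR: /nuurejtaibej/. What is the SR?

No segment of /nuurejtaibej/ meets the structural description of the rule, so the form surfaces unchanged.

nuurejtaibej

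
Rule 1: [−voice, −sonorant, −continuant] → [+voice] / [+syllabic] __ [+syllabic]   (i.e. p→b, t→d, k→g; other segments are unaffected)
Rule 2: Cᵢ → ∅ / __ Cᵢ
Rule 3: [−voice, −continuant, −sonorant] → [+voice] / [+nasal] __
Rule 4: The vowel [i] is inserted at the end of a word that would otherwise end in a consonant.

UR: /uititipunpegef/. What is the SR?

Rule 1 (intervocalic voicing): /t/ is a voiceless stop between vowels /i/ and /i/, so it voices to [d]. /t/ is a voiceless stop between vowels /i/ and /i/, so it voices to [d]. /p/ is a voiceless stop between vowels /i/ and /u/, so it voices to [b]. /uititipunpegef/ → uididibunpegef.
Rule 2 (degemination): no segment meets the environment; /uididibunpegef/ is unchanged.
Rule 3 (post-nasal voicing): /p/ is a voiceless stop immediately after the nasal /n/, so it voices to [b]. /uididibunpegef/ → uididibunbegef.
Rule 4 (final i-epenthesis): the form ends in the consonant /f/, so [i] is inserted word-finally. /uididibunbegef/ → uididibunbegefi.

uididibunbegefi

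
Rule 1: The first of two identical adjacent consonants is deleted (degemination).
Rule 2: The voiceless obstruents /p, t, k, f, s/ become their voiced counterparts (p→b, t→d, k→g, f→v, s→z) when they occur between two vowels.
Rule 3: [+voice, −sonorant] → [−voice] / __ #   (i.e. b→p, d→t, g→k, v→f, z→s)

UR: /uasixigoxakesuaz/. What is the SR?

Rule 1 (degemination): no segment meets the environment; /uasixigoxakesuaz/ is unchanged.
Rule 2 (intervocalic voicing): /s/ is a voiceless obstruent between vowels /a/ and /i/, so it voices to [z]. /k/ is a voiceless obstruent between vowels /a/ and /e/, so it voices to [g]. /s/ is a voiceless obstruent between vowels /e/ and /u/, so it voices to [z]. /uasixigoxakesuaz/ → uazixigoxagezuaz.
Rule 3 (final devoicing): /z/ is a voiced obstruent in word-final position, so it devoices to [s]. /uazixigoxagezuaz/ → uazixigoxagezuas.

uazixigoxagezuas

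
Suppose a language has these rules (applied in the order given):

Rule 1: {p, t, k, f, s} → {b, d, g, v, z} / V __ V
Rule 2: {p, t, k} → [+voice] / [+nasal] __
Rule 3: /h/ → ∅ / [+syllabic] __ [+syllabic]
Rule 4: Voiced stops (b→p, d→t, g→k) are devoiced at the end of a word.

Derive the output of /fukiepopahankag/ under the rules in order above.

fugiebobaangak

Rule 1 (intervocalic voicing): /k/ is a voiceless obstruent between vowels /u/ and /i/, so it voices to [g]. /p/ is a voiceless obstruent between vowels /e/ and /o/, so it voices to [b]. /p/ is a voiceless obstruent between vowels /o/ and /a/, so it voices to [b]. /fukiepopahankag/ → fugiebobahankag.
Rule 2 (post-nasal voicing): /k/ is a voiceless stop immediately after the nasal /n/, so it voices to [g]. /fugiebobahankag/ → fugiebobahangag.
Rule 3 (intervocalic h-deletion): /h/ occurs between vowels /a/ and /a/, so it deletes. /fugiebobahangag/ → fugiebobaangag.
Rule 4 (final devoicing): /g/ is a voiced stop in word-final position, so it devoices to [k]. /fugiebobaangag/ → fugiebobaangak.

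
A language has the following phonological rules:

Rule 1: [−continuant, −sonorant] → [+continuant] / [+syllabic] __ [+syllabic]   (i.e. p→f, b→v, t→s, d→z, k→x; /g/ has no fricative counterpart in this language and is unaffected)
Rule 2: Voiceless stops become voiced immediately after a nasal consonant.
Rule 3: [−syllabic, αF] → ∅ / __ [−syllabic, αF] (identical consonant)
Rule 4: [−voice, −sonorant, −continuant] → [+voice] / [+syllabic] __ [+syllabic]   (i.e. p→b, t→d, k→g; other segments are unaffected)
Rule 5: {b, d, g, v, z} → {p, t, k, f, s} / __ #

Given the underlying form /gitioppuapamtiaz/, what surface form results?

gisiobuafamdias

Rule 1 (intervocalic spirantization): /t/ is a stop between vowels /i/ and /i/, so it spirantizes to the fricative [s]. /p/ is a stop between vowels /a/ and /a/, so it spirantizes to the fricative [f]. /gitioppuapamtiaz/ → gisioppuafamtiaz.
Rule 2 (post-nasal voicing): /t/ is a voiceless stop immediately after the nasal /m/, so it voices to [d]. /gisioppuafamtiaz/ → gisioppuafamdiaz.
Rule 3 (degemination): /pp/ is a geminate; the first /p/ deletes. /gisioppuafamdiaz/ → gisiopuafamdiaz.
Rule 4 (intervocalic voicing): /p/ is a voiceless stop between vowels /o/ and /u/, so it voices to [b]. /gisiopuafamdiaz/ → gisiobuafamdiaz.
Rule 5 (final devoicing): /z/ is a voiced obstruent in word-final position, so it devoices to [s]. /gisiobuafamdiaz/ → gisiobuafamdias.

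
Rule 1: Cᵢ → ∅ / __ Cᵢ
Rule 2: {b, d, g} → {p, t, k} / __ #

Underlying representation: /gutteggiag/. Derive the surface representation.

gutegiak

Rule 1 (degemination): /tt/ is a geminate; the first /t/ deletes. /gg/ is a geminate; the first /g/ deletes. /gutteggiag/ → gutegiag.
Rule 2 (final devoicing): /g/ is a voiced stop in word-final position, so it devoices to [k]. /gutegiag/ → gutegiak.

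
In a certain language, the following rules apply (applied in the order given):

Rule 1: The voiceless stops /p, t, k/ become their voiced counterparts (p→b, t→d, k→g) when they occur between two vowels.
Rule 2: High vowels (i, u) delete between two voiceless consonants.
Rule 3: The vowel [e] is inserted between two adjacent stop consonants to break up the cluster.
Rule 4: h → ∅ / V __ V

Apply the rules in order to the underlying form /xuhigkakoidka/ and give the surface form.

xhigekagoideka

Rule 1 (intervocalic voicing): /k/ is a voiceless stop between vowels /a/ and /o/, so it voices to [g]. /xuhigkakoidka/ → xuhigkagoidka.
Rule 2 (high vowel syncope): /u/ is a high vowel flanked by voiceless consonants /x/ and /h/, so it deletes. /xuhigkagoidka/ → xhigkagoidka.
Rule 3 (stop-cluster e-epenthesis): /g/ and /k/ form a stop–stop cluster, so [e] is inserted between them. /d/ and /k/ form a stop–stop cluster, so [e] is inserted between them. /xhigkagoidka/ → xhigekagoideka.
Rule 4 (intervocalic h-deletion): no segment meets the environment; /xhigekagoideka/ is unchanged.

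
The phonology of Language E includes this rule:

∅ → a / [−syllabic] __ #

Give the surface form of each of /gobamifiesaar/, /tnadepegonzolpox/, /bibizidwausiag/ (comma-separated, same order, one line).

gobamifiesaara, tnadepegonzolpoxa, bibizidwausiaga

/gobamifiesaar/: the form ends in the consonant /r/, so [a] is inserted word-finally. → [gobamifiesaara].
/tnadepegonzolpox/: the form ends in the consonant /x/, so [a] is inserted word-finally. → [tnadepegonzolpoxa].
/bibizidwausiag/: the form ends in the consonant /g/, so [a] is inserted word-finally. → [bibizidwausiaga].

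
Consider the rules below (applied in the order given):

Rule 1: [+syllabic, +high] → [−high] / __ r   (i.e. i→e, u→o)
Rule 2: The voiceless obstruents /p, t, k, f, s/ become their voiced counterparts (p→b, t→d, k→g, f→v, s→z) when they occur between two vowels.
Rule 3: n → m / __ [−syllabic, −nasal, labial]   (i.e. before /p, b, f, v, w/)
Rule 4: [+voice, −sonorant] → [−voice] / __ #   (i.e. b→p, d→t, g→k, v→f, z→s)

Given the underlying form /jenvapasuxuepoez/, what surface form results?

jemvabazuxueboes

Rule 1 (pre-rhotic lowering): no segment meets the environment; /jenvapasuxuepoez/ is unchanged.
Rule 2 (intervocalic voicing): /p/ is a voiceless obstruent between vowels /a/ and /a/, so it voices to [b]. /s/ is a voiceless obstruent between vowels /a/ and /u/, so it voices to [z]. /p/ is a voiceless obstruent between vowels /e/ and /o/, so it voices to [b]. /jenvapasuxuepoez/ → jenvabazuxueboez.
Rule 3 (nasal place assimilation): /n/ precedes the labial consonant /v/, so it assimilates in place to [m]. /jenvabazuxueboez/ → jemvabazuxueboez.
Rule 4 (final devoicing): /z/ is a voiced obstruent in word-final position, so it devoices to [s]. /jemvabazuxueboez/ → jemvabazuxueboes.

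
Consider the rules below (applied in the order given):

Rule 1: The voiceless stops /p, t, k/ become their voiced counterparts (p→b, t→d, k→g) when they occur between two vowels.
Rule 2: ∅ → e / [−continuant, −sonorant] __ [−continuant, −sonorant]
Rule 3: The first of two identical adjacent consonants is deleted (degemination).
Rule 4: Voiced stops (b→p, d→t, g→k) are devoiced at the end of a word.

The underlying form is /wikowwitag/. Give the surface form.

wigowidak

Rule 1 (intervocalic voicing): /k/ is a voiceless stop between vowels /i/ and /o/, so it voices to [g]. /t/ is a voiceless stop between vowels /i/ and /a/, so it voices to [d]. /wikowwitag/ → wigowwidag.
Rule 2 (stop-cluster e-epenthesis): no segment meets the environment; /wigowwidag/ is unchanged.
Rule 3 (degemination): /ww/ is a geminate; the first /w/ deletes. /wigowwidag/ → wigowidag.
Rule 4 (final devoicing): /g/ is a voiced stop in word-final position, so it devoices to [k]. /wigowidag/ → wigowidak.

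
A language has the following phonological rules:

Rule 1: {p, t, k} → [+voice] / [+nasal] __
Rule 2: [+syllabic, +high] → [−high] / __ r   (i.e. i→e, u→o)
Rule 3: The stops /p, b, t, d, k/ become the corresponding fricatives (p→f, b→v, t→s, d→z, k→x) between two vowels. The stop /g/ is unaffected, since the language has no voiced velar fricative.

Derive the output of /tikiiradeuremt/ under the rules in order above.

tixierazeoremd

Rule 1 (post-nasal voicing): /t/ is a voiceless stop immediately after the nasal /m/, so it voices to [d]. /tikiiradeuremt/ → tikiiradeuremd.
Rule 2 (pre-rhotic lowering): /i/ is a high vowel immediately before /r/, so it lowers to [e]. /u/ is a high vowel immediately before /r/, so it lowers to [o]. /tikiiradeuremd/ → tikieradeoremd.
Rule 3 (intervocalic spirantization): /k/ is a stop between vowels /i/ and /i/, so it spirantizes to the fricative [x]. /d/ is a stop between vowels /a/ and /e/, so it spirantizes to the fricative [z]. /tikieradeoremd/ → tixierazeoremd.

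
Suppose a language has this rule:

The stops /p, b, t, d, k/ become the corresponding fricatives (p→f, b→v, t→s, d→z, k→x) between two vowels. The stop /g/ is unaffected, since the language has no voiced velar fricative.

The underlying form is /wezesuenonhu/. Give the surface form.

No segment of /wezesuenonhu/ meets the structural description of the rule, so the form surfaces unchanged.

wezesuenonhu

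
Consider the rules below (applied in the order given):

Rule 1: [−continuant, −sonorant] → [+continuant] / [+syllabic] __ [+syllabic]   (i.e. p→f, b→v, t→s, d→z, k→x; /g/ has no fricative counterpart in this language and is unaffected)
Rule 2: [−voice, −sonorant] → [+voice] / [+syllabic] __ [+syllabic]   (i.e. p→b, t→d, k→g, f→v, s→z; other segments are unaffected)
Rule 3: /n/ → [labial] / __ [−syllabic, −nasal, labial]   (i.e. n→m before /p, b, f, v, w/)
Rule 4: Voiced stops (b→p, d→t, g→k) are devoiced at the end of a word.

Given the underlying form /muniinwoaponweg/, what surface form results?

muniimwoavomwek

Rule 1 (intervocalic spirantization): /p/ is a stop between vowels /a/ and /o/, so it spirantizes to the fricative [f]. /muniinwoaponweg/ → muniinwoafonweg.
Rule 2 (intervocalic voicing): /f/ is a voiceless obstruent between vowels /a/ and /o/, so it voices to [v]. /muniinwoafonweg/ → muniinwoavonweg.
Rule 3 (nasal place assimilation): /n/ precedes the labial consonant /w/, so it assimilates in place to [m]. /n/ precedes the labial consonant /w/, so it assimilates in place to [m]. /muniinwoavonweg/ → muniimwoavomweg.
Rule 4 (final devoicing): /g/ is a voiced stop in word-final position, so it devoices to [k]. /muniimwoavomweg/ → muniimwoavomwek.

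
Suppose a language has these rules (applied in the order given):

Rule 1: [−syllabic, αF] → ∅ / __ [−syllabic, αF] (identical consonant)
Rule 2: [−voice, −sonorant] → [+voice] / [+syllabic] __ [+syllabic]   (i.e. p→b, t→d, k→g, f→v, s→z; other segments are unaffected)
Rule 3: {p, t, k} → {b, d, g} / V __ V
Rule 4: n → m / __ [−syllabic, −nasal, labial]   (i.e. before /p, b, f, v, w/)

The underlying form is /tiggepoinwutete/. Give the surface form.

Rule 1 (degemination): /gg/ is a geminate; the first /g/ deletes. /tiggepoinwutete/ → tigepoinwutete.
Rule 2 (intervocalic voicing): /p/ is a voiceless obstruent between vowels /e/ and /o/, so it voices to [b]. /t/ is a voiceless obstruent between vowels /u/ and /e/, so it voices to [d]. /t/ is a voiceless obstruent between vowels /e/ and /e/, so it voices to [d]. /tigepoinwutete/ → tigeboinwudede.
Rule 3 (intervocalic voicing): no segment meets the environment; /tigeboinwudede/ is unchanged.
Rule 4 (nasal place assimilation): /n/ precedes the labial consonant /w/, so it assimilates in place to [m]. /tigeboinwudede/ → tigeboimwudede.

tigeboimwudede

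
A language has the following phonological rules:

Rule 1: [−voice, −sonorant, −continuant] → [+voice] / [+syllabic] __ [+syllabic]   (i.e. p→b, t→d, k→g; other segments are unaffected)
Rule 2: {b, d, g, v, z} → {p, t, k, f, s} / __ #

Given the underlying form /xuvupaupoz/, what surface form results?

xuvubaubos

Rule 1 (intervocalic voicing): /p/ is a voiceless stop between vowels /u/ and /a/, so it voices to [b]. /p/ is a voiceless stop between vowels /u/ and /o/, so it voices to [b]. /xuvupaupoz/ → xuvubauboz.
Rule 2 (final devoicing): /z/ is a voiced obstruent in word-final position, so it devoices to [s]. /xuvubauboz/ → xuvubaubos.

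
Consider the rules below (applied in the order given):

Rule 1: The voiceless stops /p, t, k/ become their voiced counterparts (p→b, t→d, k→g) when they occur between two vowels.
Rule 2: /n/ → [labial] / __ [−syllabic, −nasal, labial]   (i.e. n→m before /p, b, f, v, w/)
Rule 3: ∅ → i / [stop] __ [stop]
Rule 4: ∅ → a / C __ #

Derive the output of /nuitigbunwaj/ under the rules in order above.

Rule 1 (intervocalic voicing): /t/ is a voiceless stop between vowels /i/ and /i/, so it voices to [d]. /nuitigbunwaj/ → nuidigbunwaj.
Rule 2 (nasal place assimilation): /n/ precedes the labial consonant /w/, so it assimilates in place to [m]. /nuidigbunwaj/ → nuidigbumwaj.
Rule 3 (stop-cluster i-epenthesis): /g/ and /b/ form a stop–stop cluster, so [i] is inserted between them. /nuidigbumwaj/ → nuidigibumwaj.
Rule 4 (final a-epenthesis): the form ends in the consonant /j/, so [a] is inserted word-finally. /nuidigibumwaj/ → nuidigibumwaja.

nuidigibumwaja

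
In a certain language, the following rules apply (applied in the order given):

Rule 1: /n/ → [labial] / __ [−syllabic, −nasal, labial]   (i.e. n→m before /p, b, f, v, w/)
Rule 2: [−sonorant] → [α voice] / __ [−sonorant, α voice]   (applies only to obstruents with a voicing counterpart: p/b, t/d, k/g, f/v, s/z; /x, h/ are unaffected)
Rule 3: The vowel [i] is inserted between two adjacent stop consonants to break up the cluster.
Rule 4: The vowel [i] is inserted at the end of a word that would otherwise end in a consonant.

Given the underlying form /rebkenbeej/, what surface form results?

Rule 1 (nasal place assimilation): /n/ precedes the labial consonant /b/, so it assimilates in place to [m]. /rebkenbeej/ → rebkembeej.
Rule 2 (regressive voicing assimilation): /b/ precedes the voiceless obstruent /k/, so it devoices to [p] by assimilation. /rebkembeej/ → repkembeej.
Rule 3 (stop-cluster i-epenthesis): /p/ and /k/ form a stop–stop cluster, so [i] is inserted between them. /repkembeej/ → repikembeej.
Rule 4 (final i-epenthesis): the form ends in the consonant /j/, so [i] is inserted word-finally. /repikembeej/ → repikembeeji.

repikembeeji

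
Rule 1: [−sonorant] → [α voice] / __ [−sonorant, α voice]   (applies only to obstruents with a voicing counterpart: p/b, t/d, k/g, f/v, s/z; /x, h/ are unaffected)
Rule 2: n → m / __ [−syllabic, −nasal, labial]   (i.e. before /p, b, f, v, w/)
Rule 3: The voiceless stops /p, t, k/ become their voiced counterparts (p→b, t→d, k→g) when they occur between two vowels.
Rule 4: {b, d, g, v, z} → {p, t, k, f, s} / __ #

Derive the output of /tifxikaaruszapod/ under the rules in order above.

tifxigaaruzzabot

Rule 1 (regressive voicing assimilation): /s/ precedes the voiced obstruent /z/, so it voices to [z] by assimilation. /tifxikaaruszapod/ → tifxikaaruzzapod.
Rule 2 (nasal place assimilation): no segment meets the environment; /tifxikaaruzzapod/ is unchanged.
Rule 3 (intervocalic voicing): /k/ is a voiceless stop between vowels /i/ and /a/, so it voices to [g]. /p/ is a voiceless stop between vowels /a/ and /o/, so it voices to [b]. /tifxikaaruzzapod/ → tifxigaaruzzabod.
Rule 4 (final devoicing): /d/ is a voiced obstruent in word-final position, so it devoices to [t]. /tifxigaaruzzabod/ → tifxigaaruzzabot.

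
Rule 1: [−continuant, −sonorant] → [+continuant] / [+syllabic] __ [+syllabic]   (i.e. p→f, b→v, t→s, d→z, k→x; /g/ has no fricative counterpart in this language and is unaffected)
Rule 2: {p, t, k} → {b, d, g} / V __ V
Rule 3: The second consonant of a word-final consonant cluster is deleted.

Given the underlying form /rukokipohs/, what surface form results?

Rule 1 (intervocalic spirantization): /k/ is a stop between vowels /u/ and /o/, so it spirantizes to the fricative [x]. /k/ is a stop between vowels /o/ and /i/, so it spirantizes to the fricative [x]. /p/ is a stop between vowels /i/ and /o/, so it spirantizes to the fricative [f]. /rukokipohs/ → ruxoxifohs.
Rule 2 (intervocalic voicing): no segment meets the environment; /ruxoxifohs/ is unchanged.
Rule 3 (final cluster simplification): /s/ is the second consonant of a word-final cluster /hs/, so it deletes. /ruxoxifohs/ → ruxoxifoh.

ruxoxifoh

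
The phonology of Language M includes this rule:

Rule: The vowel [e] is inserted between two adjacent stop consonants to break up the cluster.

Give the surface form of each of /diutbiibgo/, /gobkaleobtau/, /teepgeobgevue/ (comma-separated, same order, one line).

/diutbiibgo/: /t/ and /b/ form a stop–stop cluster, so [e] is inserted between them. /b/ and /g/ form a stop–stop cluster, so [e] is inserted between them. → [diutebiibego].
/gobkaleobtau/: /b/ and /k/ form a stop–stop cluster, so [e] is inserted between them. /b/ and /t/ form a stop–stop cluster, so [e] is inserted between them. → [gobekaleobetau].
/teepgeobgevue/: /p/ and /g/ form a stop–stop cluster, so [e] is inserted between them. /b/ and /g/ form a stop–stop cluster, so [e] is inserted between them. → [teepegeobegevue].

diutebiibego, gobekaleobetau, teepegeobegevue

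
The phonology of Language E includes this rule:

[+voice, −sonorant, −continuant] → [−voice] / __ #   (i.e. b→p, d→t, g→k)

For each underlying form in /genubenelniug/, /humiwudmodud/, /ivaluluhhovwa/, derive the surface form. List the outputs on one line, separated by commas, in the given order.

/genubenelniug/: /g/ is a voiced stop in word-final position, so it devoices to [k]. → [genubenelniuk].
/humiwudmodud/: /d/ is a voiced stop in word-final position, so it devoices to [t]. → [humiwudmodut].
/ivaluluhhovwa/: the rule's environment is not met; surfaces unchanged as [ivaluluhhovwa].

genubenelniuk, humiwudmodut, ivaluluhhovwa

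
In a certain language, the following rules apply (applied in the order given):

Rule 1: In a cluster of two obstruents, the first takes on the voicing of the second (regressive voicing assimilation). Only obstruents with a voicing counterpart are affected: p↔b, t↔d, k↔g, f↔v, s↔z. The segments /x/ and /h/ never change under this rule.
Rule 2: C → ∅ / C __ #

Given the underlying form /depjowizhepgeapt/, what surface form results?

Rule 1 (regressive voicing assimilation): /z/ precedes the voiceless obstruent /h/, so it devoices to [s] by assimilation. /p/ precedes the voiced obstruent /g/, so it voices to [b] by assimilation. /depjowizhepgeapt/ → depjowishebgeapt.
Rule 2 (final cluster simplification): /t/ is the second consonant of a word-final cluster /pt/, so it deletes. /depjowishebgeapt/ → depjowishebgeap.

depjowishebgeap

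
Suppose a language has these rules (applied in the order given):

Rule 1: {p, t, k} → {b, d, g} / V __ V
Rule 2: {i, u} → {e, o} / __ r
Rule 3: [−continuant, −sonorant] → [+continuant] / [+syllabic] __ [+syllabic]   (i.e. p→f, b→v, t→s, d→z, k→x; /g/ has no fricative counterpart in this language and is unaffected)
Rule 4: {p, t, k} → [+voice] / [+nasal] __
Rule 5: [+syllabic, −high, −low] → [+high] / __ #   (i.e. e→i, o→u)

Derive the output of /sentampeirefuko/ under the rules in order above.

sendambeerefugu

Rule 1 (intervocalic voicing): /k/ is a voiceless stop between vowels /u/ and /o/, so it voices to [g]. /sentampeirefuko/ → sentampeirefugo.
Rule 2 (pre-rhotic lowering): /i/ is a high vowel immediately before /r/, so it lowers to [e]. /sentampeirefugo/ → sentampeerefugo.
Rule 3 (intervocalic spirantization): no segment meets the environment; /sentampeerefugo/ is unchanged.
Rule 4 (post-nasal voicing): /t/ is a voiceless stop immediately after the nasal /n/, so it voices to [d]. /p/ is a voiceless stop immediately after the nasal /m/, so it voices to [b]. /sentampeerefugo/ → sendambeerefugo.
Rule 5 (final vowel raising): /o/ is a mid vowel in word-final position, so it raises to [u]. /sendambeerefugo/ → sendambeerefugu.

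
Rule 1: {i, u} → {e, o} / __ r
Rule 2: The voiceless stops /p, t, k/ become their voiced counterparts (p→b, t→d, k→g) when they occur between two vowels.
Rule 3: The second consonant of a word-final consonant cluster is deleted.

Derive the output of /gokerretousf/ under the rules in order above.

gogerredous

Rule 1 (pre-rhotic lowering): no segment meets the environment; /gokerretousf/ is unchanged.
Rule 2 (intervocalic voicing): /k/ is a voiceless stop between vowels /o/ and /e/, so it voices to [g]. /t/ is a voiceless stop between vowels /e/ and /o/, so it voices to [d]. /gokerretousf/ → gogerredousf.
Rule 3 (final cluster simplification): /f/ is the second consonant of a word-final cluster /sf/, so it deletes. /gogerredousf/ → gogerredous.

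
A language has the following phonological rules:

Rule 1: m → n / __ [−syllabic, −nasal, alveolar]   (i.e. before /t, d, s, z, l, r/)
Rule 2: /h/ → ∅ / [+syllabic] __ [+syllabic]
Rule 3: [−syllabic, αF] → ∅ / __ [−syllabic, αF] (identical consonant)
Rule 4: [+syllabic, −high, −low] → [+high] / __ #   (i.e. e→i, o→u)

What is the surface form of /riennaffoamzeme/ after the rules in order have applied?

rienafoanzemi

Rule 1 (nasal place assimilation): /m/ precedes the alveolar consonant /z/, so it assimilates in place to [n]. /riennaffoamzeme/ → riennaffoanzeme.
Rule 2 (intervocalic h-deletion): no segment meets the environment; /riennaffoanzeme/ is unchanged.
Rule 3 (degemination): /nn/ is a geminate; the first /n/ deletes. /ff/ is a geminate; the first /f/ deletes. /riennaffoanzeme/ → rienafoanzeme.
Rule 4 (final vowel raising): /e/ is a mid vowel in word-final position, so it raises to [i]. /rienafoanzeme/ → rienafoanzemi.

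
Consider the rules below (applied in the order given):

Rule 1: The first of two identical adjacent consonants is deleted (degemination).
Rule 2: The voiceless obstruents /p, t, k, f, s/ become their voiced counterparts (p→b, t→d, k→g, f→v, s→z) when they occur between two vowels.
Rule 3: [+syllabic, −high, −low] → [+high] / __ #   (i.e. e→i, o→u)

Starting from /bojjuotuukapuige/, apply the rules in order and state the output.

Rule 1 (degemination): /jj/ is a geminate; the first /j/ deletes. /bojjuotuukapuige/ → bojuotuukapuige.
Rule 2 (intervocalic voicing): /t/ is a voiceless obstruent between vowels /o/ and /u/, so it voices to [d]. /k/ is a voiceless obstruent between vowels /u/ and /a/, so it voices to [g]. /p/ is a voiceless obstruent between vowels /a/ and /u/, so it voices to [b]. /bojuotuukapuige/ → bojuoduugabuige.
Rule 3 (final vowel raising): /e/ is a mid vowel in word-final position, so it raises to [i]. /bojuoduugabuige/ → bojuoduugabuigi.

bojuoduugabuigi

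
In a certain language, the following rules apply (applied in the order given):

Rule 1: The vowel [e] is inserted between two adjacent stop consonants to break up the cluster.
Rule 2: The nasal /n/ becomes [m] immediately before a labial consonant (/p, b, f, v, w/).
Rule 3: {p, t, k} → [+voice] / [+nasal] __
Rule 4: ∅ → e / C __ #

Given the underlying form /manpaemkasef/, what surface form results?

Rule 1 (stop-cluster e-epenthesis): no segment meets the environment; /manpaemkasef/ is unchanged.
Rule 2 (nasal place assimilation): /n/ precedes the labial consonant /p/, so it assimilates in place to [m]. /manpaemkasef/ → mampaemkasef.
Rule 3 (post-nasal voicing): /p/ is a voiceless stop immediately after the nasal /m/, so it voices to [b]. /k/ is a voiceless stop immediately after the nasal /m/, so it voices to [g]. /mampaemkasef/ → mambaemgasef.
Rule 4 (final e-epenthesis): the form ends in the consonant /f/, so [e] is inserted word-finally. /mambaemgasef/ → mambaemgasefe.

mambaemgasefe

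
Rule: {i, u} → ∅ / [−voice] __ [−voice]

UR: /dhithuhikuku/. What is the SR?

dhthhkku

/i/ is a high vowel flanked by voiceless consonants /h/ and /t/, so it deletes.
/u/ is a high vowel flanked by voiceless consonants /h/ and /h/, so it deletes.
/i/ is a high vowel flanked by voiceless consonants /h/ and /k/, so it deletes.
/u/ is a high vowel flanked by voiceless consonants /k/ and /k/, so it deletes.
The other instance of /u/ does not occur in the required environment and remains unchanged.
Surface form: [dhthhkku].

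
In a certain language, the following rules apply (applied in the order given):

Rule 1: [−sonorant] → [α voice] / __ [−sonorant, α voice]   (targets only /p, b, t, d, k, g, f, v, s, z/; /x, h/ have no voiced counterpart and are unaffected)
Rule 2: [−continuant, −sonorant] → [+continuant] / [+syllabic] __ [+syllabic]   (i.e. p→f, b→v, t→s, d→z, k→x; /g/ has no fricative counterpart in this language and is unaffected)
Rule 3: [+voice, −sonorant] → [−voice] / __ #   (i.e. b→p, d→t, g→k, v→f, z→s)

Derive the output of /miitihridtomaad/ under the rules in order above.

miisihrittomaat

Rule 1 (regressive voicing assimilation): /d/ precedes the voiceless obstruent /t/, so it devoices to [t] by assimilation. /miitihridtomaad/ → miitihrittomaad.
Rule 2 (intervocalic spirantization): /t/ is a stop between vowels /i/ and /i/, so it spirantizes to the fricative [s]. /miitihrittomaad/ → miisihrittomaad.
Rule 3 (final devoicing): /d/ is a voiced obstruent in word-final position, so it devoices to [t]. /miisihrittomaad/ → miisihrittomaat.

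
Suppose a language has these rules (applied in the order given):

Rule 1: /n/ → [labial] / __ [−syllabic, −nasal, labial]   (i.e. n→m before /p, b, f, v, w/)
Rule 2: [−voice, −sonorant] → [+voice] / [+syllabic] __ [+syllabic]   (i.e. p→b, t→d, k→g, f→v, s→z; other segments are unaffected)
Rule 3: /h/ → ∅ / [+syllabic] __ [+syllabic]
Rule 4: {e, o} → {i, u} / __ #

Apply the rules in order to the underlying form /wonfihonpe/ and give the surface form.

Rule 1 (nasal place assimilation): /n/ precedes the labial consonant /f/, so it assimilates in place to [m]. /n/ precedes the labial consonant /p/, so it assimilates in place to [m]. /wonfihonpe/ → womfihompe.
Rule 2 (intervocalic voicing): no segment meets the environment; /womfihompe/ is unchanged.
Rule 3 (intervocalic h-deletion): /h/ occurs between vowels /i/ and /o/, so it deletes. /womfihompe/ → womfiompe.
Rule 4 (final vowel raising): /e/ is a mid vowel in word-final position, so it raises to [i]. /womfiompe/ → womfiompi.

womfiompi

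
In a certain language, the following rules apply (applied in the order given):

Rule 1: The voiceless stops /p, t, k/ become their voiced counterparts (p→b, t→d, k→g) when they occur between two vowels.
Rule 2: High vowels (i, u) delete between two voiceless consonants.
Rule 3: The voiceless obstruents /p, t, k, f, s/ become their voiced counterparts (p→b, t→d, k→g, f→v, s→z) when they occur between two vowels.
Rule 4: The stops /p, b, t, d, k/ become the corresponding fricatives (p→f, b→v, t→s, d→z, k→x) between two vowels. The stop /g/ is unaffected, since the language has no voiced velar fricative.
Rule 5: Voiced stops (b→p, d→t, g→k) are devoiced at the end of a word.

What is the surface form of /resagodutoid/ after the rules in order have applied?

rezagozuzoit

Rule 1 (intervocalic voicing): /t/ is a voiceless stop between vowels /u/ and /o/, so it voices to [d]. /resagodutoid/ → resagodudoid.
Rule 2 (high vowel syncope): no segment meets the environment; /resagodudoid/ is unchanged.
Rule 3 (intervocalic voicing): /s/ is a voiceless obstruent between vowels /e/ and /a/, so it voices to [z]. /resagodudoid/ → rezagodudoid.
Rule 4 (intervocalic spirantization): /d/ is a stop between vowels /o/ and /u/, so it spirantizes to the fricative [z]. /d/ is a stop between vowels /u/ and /o/, so it spirantizes to the fricative [z]. /rezagodudoid/ → rezagozuzoid.
Rule 5 (final devoicing): /d/ is a voiced stop in word-final position, so it devoices to [t]. /rezagozuzoid/ → rezagozuzoit.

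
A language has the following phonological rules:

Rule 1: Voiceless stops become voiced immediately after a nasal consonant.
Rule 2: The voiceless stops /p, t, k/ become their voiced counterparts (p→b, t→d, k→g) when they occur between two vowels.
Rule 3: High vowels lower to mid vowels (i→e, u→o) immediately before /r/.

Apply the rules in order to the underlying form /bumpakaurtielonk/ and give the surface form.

bumbagaortielong

Rule 1 (post-nasal voicing): /p/ is a voiceless stop immediately after the nasal /m/, so it voices to [b]. /k/ is a voiceless stop immediately after the nasal /n/, so it voices to [g]. /bumpakaurtielonk/ → bumbakaurtielong.
Rule 2 (intervocalic voicing): /k/ is a voiceless stop between vowels /a/ and /a/, so it voices to [g]. /bumbakaurtielong/ → bumbagaurtielong.
Rule 3 (pre-rhotic lowering): /u/ is a high vowel immediately before /r/, so it lowers to [o]. /bumbagaurtielong/ → bumbagaortielong.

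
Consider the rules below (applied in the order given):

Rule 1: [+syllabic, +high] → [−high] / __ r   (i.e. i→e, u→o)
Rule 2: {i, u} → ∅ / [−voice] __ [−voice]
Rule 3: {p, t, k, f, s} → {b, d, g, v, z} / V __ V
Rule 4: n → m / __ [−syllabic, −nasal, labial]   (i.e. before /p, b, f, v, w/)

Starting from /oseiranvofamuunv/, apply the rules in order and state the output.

ozeeramvovamuumv

Rule 1 (pre-rhotic lowering): /i/ is a high vowel immediately before /r/, so it lowers to [e]. /oseiranvofamuunv/ → oseeranvofamuunv.
Rule 2 (high vowel syncope): no segment meets the environment; /oseeranvofamuunv/ is unchanged.
Rule 3 (intervocalic voicing): /s/ is a voiceless obstruent between vowels /o/ and /e/, so it voices to [z]. /f/ is a voiceless obstruent between vowels /o/ and /a/, so it voices to [v]. /oseeranvofamuunv/ → ozeeranvovamuunv.
Rule 4 (nasal place assimilation): /n/ precedes the labial consonant /v/, so it assimilates in place to [m]. /n/ precedes the labial consonant /v/, so it assimilates in place to [m]. /ozeeranvovamuunv/ → ozeeramvovamuumv.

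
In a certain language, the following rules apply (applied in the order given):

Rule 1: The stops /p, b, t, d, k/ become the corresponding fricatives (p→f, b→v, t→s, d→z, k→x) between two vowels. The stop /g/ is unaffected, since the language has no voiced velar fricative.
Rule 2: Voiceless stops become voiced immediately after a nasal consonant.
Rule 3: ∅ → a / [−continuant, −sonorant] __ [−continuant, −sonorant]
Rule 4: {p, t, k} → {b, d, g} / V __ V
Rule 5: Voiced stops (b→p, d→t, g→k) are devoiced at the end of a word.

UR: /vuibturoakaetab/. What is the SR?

vuibaduroaxaesap

Rule 1 (intervocalic spirantization): /k/ is a stop between vowels /a/ and /a/, so it spirantizes to the fricative [x]. /t/ is a stop between vowels /e/ and /a/, so it spirantizes to the fricative [s]. /vuibturoakaetab/ → vuibturoaxaesab.
Rule 2 (post-nasal voicing): no segment meets the environment; /vuibturoaxaesab/ is unchanged.
Rule 3 (stop-cluster a-epenthesis): /b/ and /t/ form a stop–stop cluster, so [a] is inserted between them. /vuibturoaxaesab/ → vuibaturoaxaesab.
Rule 4 (intervocalic voicing): /t/ is a voiceless stop between vowels /a/ and /u/, so it voices to [d]. /vuibaturoaxaesab/ → vuibaduroaxaesab.
Rule 5 (final devoicing): /b/ is a voiced stop in word-final position, so it devoices to [p]. /vuibaduroaxaesab/ → vuibaduroaxaesap.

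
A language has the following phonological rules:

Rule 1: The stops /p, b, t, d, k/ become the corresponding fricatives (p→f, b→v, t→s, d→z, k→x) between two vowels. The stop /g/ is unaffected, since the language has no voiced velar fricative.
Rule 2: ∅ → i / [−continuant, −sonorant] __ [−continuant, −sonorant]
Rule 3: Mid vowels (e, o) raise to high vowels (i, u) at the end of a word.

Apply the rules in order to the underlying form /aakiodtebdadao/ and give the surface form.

aaxioditebidazau

Rule 1 (intervocalic spirantization): /k/ is a stop between vowels /a/ and /i/, so it spirantizes to the fricative [x]. /d/ is a stop between vowels /a/ and /a/, so it spirantizes to the fricative [z]. /aakiodtebdadao/ → aaxiodtebdazao.
Rule 2 (stop-cluster i-epenthesis): /d/ and /t/ form a stop–stop cluster, so [i] is inserted between them. /b/ and /d/ form a stop–stop cluster, so [i] is inserted between them. /aaxiodtebdazao/ → aaxioditebidazao.
Rule 3 (final vowel raising): /o/ is a mid vowel in word-final position, so it raises to [u]. /aaxioditebidazao/ → aaxioditebidazau.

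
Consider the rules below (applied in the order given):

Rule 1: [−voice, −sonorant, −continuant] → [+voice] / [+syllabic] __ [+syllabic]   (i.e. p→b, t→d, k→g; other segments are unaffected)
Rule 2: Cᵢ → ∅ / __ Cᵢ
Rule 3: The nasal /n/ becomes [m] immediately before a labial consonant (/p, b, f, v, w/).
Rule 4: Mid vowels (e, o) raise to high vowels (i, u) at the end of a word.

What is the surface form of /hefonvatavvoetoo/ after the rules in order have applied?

hefomvadavoedou

Rule 1 (intervocalic voicing): /t/ is a voiceless stop between vowels /a/ and /a/, so it voices to [d]. /t/ is a voiceless stop between vowels /e/ and /o/, so it voices to [d]. /hefonvatavvoetoo/ → hefonvadavvoedoo.
Rule 2 (degemination): /vv/ is a geminate; the first /v/ deletes. /hefonvadavvoedoo/ → hefonvadavoedoo.
Rule 3 (nasal place assimilation): /n/ precedes the labial consonant /v/, so it assimilates in place to [m]. /hefonvadavoedoo/ → hefomvadavoedoo.
Rule 4 (final vowel raising): /o/ is a mid vowel in word-final position, so it raises to [u]. /hefomvadavoedoo/ → hefomvadavoedou.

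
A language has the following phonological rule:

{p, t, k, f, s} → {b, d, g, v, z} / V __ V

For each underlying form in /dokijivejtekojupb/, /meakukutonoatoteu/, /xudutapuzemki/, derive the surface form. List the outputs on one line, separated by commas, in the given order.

/dokijivejtekojupb/: /k/ is a voiceless obstruent between vowels /o/ and /i/, so it voices to [g]. /k/ is a voiceless obstruent between vowels /e/ and /o/, so it voices to [g]. → [dogijivejtegojupb].
/meakukutonoatoteu/: /k/ is a voiceless obstruent between vowels /a/ and /u/, so it voices to [g]. /k/ is a voiceless obstruent between vowels /u/ and /u/, so it voices to [g]. /t/ is a voiceless obstruent between vowels /u/ and /o/, so it voices to [d]. /t/ is a voiceless obstruent between vowels /a/ and /o/, so it voices to [d]. /t/ is a voiceless obstruent between vowels /o/ and /e/, so it voices to [d]. → [meagugudonoadodeu].
/xudutapuzemki/: /t/ is a voiceless obstruent between vowels /u/ and /a/, so it voices to [d]. /p/ is a voiceless obstruent between vowels /a/ and /u/, so it voices to [b]. → [xududabuzemki].

dogijivejtegojupb, meagugudonoadodeu, xududabuzemki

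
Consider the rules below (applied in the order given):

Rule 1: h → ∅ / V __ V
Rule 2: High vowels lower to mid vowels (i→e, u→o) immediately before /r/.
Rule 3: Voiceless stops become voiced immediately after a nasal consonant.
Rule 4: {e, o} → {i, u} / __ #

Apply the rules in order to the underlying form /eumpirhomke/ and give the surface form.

eumberhomgi

Rule 1 (intervocalic h-deletion): no segment meets the environment; /eumpirhomke/ is unchanged.
Rule 2 (pre-rhotic lowering): /i/ is a high vowel immediately before /r/, so it lowers to [e]. /eumpirhomke/ → eumperhomke.
Rule 3 (post-nasal voicing): /p/ is a voiceless stop immediately after the nasal /m/, so it voices to [b]. /k/ is a voiceless stop immediately after the nasal /m/, so it voices to [g]. /eumperhomke/ → eumberhomge.
Rule 4 (final vowel raising): /e/ is a mid vowel in word-final position, so it raises to [i]. /eumberhomge/ → eumberhomgi.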